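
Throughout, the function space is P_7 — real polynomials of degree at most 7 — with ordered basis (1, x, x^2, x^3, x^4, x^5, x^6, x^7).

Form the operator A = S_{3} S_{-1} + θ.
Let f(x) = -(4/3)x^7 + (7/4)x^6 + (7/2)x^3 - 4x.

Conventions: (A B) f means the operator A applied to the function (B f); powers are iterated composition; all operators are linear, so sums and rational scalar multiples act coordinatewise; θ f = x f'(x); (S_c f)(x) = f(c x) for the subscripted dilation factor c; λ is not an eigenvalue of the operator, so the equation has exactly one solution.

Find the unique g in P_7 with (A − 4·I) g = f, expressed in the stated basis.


write g with unknown coordinates in the stated basis and equate coefficients in (A − 4·I) g = f
solving from the highest basis element down gives g = (1/1638)x^7 + (7/2924)x^6 - (1/8)x^3 + (2/3)x
check: A g = -(1090/819)x^7 + (5145/2924)x^6 + 3x^3 - (4/3)x
so A g − 4·g = -(4/3)x^7 + (7/4)x^6 + (7/2)x^3 - 4x = f ✓

g(x) = (1/1638)x^7 + (7/2924)x^6 - (1/8)x^3 + (2/3)x


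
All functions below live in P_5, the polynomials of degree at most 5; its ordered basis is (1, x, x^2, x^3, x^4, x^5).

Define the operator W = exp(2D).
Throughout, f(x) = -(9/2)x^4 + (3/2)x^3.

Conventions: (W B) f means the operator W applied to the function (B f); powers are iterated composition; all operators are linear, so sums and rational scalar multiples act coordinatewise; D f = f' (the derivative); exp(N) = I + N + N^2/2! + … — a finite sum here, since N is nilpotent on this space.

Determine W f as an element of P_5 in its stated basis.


the result is g(x) = -(9/2)x^4 - (69/2)x^3 - 99x^2 - 126x - 60

order-1 term: -36x^3 + 9x^2
order-2 term: -108x^2 + 18x
order-3 term: -144x + 12
order-4 term: -72
the series for exp(2D) f terminates at order 4
exp(2D) f = -(9/2)x^4 - (69/2)x^3 - 99x^2 - 126x - 60


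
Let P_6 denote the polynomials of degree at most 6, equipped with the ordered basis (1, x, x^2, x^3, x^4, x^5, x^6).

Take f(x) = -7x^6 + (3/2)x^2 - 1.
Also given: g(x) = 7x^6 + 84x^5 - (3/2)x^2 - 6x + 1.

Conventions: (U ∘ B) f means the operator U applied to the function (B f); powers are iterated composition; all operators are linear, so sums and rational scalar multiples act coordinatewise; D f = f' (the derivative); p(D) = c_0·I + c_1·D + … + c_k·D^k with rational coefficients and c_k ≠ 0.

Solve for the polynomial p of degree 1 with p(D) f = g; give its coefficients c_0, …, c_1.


D^0 f = -7x^6 + (3/2)x^2 - 1
D^1 f = -42x^5 + 3x
matching coefficients of g against c_0 f + c_1 Df + … from the top degree down determines the c_i
solution: c_0 = -1, c_1 = -2

c_0 = -1, c_1 = -2


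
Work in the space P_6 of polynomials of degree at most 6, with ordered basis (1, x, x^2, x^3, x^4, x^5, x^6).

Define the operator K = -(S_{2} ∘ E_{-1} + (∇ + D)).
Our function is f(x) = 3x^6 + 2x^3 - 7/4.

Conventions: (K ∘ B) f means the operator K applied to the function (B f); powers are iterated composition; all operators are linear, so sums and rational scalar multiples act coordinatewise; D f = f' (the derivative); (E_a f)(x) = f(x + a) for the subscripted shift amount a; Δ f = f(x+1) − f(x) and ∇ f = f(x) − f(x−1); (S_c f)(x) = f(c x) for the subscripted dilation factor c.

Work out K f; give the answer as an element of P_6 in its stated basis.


the result is g(x) = -192x^6 + 540x^5 - 675x^4 + 404x^3 - 123x^2 + 12x + 7/4

E_{-1} f = 3x^6 - 18x^5 + 45x^4 - 58x^3 + 39x^2 - 12x - 3/4
S_{2} E_{-1} f = 192x^6 - 576x^5 + 720x^4 - 464x^3 + 156x^2 - 24x - 3/4
∇ f = 18x^5 - 45x^4 + 60x^3 - 39x^2 + 12x - 1
D f = 18x^5 + 6x^2
(∇ + D) f = 36x^5 - 45x^4 + 60x^3 - 33x^2 + 12x - 1
(S_{2} ∘ E_{-1} + (∇ + D)) f = 192x^6 - 540x^5 + 675x^4 - 404x^3 + 123x^2 - 12x - 7/4
(-(S_{2} ∘ E_{-1} + (∇ + D))) f = -192x^6 + 540x^5 - 675x^4 + 404x^3 - 123x^2 + 12x + 7/4


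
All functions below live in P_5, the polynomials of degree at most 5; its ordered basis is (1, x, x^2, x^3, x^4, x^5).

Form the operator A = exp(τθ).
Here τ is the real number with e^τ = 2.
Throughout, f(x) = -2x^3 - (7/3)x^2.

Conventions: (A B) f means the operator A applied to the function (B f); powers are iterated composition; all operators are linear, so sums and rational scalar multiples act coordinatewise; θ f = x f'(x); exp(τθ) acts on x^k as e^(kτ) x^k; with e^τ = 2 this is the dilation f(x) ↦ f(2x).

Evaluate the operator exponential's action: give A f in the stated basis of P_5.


exp(τθ) x^k = e^(kτ) x^k; with e^τ = 2 this sends x^k to 2^k x^k
x^2 ↦ 4 x^2
x^3 ↦ 8 x^3
applying this coordinatewise to f: exp(τθ) f = -16x^3 - (28/3)x^2

the result is g(x) = -16x^3 - (28/3)x^2


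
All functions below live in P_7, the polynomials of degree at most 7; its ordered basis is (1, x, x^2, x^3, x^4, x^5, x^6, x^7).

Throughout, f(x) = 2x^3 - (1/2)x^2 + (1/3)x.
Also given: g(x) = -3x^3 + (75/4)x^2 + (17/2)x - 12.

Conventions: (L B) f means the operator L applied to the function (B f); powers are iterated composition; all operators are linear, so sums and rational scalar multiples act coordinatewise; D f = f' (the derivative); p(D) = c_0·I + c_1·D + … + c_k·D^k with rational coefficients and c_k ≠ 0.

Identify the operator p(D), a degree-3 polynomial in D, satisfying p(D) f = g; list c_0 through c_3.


D^0 f = 2x^3 - (1/2)x^2 + (1/3)x
D^1 f = 6x^2 - x + 1/3
D^2 f = 12x - 1
D^3 f = 12
matching coefficients of g against c_0 f + c_1 Df + … from the top degree down determines the c_i
solution: c_0 = -3/2, c_1 = 3, c_2 = 1, c_3 = -1

p(D) = -(3/2)·I + 3·D + D^2 − D^3, i.e. c_0 = -3/2, c_1 = 3, c_2 = 1, c_3 = -1


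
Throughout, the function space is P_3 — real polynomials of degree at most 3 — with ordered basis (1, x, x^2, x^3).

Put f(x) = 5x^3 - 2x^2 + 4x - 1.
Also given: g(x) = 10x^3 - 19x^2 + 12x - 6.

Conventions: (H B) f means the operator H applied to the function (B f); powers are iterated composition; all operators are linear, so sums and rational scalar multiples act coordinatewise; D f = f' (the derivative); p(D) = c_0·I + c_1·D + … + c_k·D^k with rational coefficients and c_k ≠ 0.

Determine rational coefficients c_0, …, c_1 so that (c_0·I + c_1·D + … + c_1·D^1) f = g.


p(D) = 2·I − D, i.e. c_0 = 2, c_1 = -1

D^0 f = 5x^3 - 2x^2 + 4x - 1
D^1 f = 15x^2 - 4x + 4
matching coefficients of g against c_0 f + c_1 Df + … from the top degree down determines the c_i
solution: c_0 = 2, c_1 = -1


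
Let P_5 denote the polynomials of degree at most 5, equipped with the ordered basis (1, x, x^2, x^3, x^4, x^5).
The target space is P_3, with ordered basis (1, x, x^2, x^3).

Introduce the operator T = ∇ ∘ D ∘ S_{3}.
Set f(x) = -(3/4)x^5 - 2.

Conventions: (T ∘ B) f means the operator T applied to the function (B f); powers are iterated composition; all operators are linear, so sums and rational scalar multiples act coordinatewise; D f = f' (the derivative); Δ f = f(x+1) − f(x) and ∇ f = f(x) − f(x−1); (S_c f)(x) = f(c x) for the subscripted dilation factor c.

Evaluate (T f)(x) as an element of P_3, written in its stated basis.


S_{3} f = -(729/4)x^5 - 2
D S_{3} f = -(3645/4)x^4
∇ D S_{3} f = -3645x^3 + (10935/2)x^2 - 3645x + 3645/4

the result is g(x) = -3645x^3 + (10935/2)x^2 - 3645x + 3645/4


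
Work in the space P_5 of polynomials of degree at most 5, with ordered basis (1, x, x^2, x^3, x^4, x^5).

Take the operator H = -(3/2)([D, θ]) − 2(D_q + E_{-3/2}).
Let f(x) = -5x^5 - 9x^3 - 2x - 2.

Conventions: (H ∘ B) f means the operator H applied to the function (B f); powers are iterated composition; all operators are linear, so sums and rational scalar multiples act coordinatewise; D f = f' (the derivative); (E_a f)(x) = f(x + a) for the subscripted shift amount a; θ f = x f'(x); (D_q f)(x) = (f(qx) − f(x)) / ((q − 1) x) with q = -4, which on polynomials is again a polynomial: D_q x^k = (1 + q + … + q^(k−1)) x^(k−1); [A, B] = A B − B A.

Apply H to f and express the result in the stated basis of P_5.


θ f = -25x^5 - 27x^3 - 2x
D θ f = -125x^4 - 81x^2 - 2
D f = -25x^4 - 27x^2 - 2
θ D f = -100x^4 - 54x^2
[D, θ] f = -25x^4 - 27x^2 - 2
(-(3/2)([D, θ])) f = (75/2)x^4 + (81/2)x^2 + 3
D_q f = -1025x^4 - 117x^2 - 2
E_{-3/2} f = -5x^5 + (75/2)x^4 - (243/2)x^3 + (837/4)x^2 - (3029/16)x + 2219/32
(D_q + E_{-3/2}) f = -5x^5 - (1975/2)x^4 - (243/2)x^3 + (369/4)x^2 - (3029/16)x + 2155/32
(-2(D_q + E_{-3/2})) f = 10x^5 + 1975x^4 + 243x^3 - (369/2)x^2 + (3029/8)x - 2155/16
(-(3/2)([D, θ]) − 2(D_q + E_{-3/2})) f = 10x^5 + (4025/2)x^4 + 243x^3 - 144x^2 + (3029/8)x - 2107/16

the result is g(x) = 10x^5 + (4025/2)x^4 + 243x^3 - 144x^2 + (3029/8)x - 2107/16


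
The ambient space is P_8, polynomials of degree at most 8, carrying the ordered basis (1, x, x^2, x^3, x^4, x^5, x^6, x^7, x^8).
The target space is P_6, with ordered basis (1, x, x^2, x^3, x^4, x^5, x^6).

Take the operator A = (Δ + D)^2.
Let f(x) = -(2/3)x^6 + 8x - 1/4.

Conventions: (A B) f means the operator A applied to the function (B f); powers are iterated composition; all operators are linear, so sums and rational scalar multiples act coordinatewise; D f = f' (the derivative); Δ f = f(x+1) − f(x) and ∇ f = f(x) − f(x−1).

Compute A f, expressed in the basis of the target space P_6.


the result is g(x) = -80x^4 - 160x^3 - 220x^2 - 160x - 148/3

Δ f = -4x^5 - 10x^4 - (40/3)x^3 - 10x^2 - 4x + 22/3
D f = -4x^5 + 8
(Δ + D) f = -8x^5 - 10x^4 - (40/3)x^3 - 10x^2 - 4x + 46/3
Δ (Δ + D) f = -40x^4 - 120x^3 - 180x^2 - 140x - 136/3
D (Δ + D) f = -40x^4 - 40x^3 - 40x^2 - 20x - 4
(Δ + D) (Δ + D) f = -80x^4 - 160x^3 - 220x^2 - 160x - 148/3


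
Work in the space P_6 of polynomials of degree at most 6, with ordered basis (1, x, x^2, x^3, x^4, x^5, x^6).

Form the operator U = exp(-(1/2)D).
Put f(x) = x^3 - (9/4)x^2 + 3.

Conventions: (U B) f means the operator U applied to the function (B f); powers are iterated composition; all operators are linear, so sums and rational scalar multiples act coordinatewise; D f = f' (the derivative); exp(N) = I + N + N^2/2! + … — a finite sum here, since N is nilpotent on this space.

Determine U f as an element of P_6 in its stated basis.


g(x) = x^3 - (15/4)x^2 + 3x + 37/16

order-1 term: -(3/2)x^2 + (9/4)x
order-2 term: (3/4)x - 9/16
order-3 term: -1/8
the series for exp(-(1/2)D) f terminates at order 3
exp(-(1/2)D) f = x^3 - (15/4)x^2 + 3x + 37/16


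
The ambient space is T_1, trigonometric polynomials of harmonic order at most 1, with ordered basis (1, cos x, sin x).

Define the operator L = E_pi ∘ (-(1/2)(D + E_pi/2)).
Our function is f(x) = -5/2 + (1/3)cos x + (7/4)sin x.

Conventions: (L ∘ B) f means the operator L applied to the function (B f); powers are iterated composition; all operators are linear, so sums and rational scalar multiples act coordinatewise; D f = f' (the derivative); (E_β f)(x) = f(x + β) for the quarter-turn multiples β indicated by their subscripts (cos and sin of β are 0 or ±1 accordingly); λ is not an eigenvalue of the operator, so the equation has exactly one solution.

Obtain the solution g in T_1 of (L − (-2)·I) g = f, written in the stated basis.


write g with unknown coordinates in the stated basis and equate coefficients in (L − (-2)·I) g = f
solving from the highest basis element down gives g = -5/3 - (13/60)cos x + (23/30)sin x
check: L g = 5/6 + (23/30)cos x + (13/60)sin x
so L g − (-2)·g = -5/2 + (1/3)cos x + (7/4)sin x = f ✓

g(x) = -5/3 - (13/60)cos x + (23/30)sin x


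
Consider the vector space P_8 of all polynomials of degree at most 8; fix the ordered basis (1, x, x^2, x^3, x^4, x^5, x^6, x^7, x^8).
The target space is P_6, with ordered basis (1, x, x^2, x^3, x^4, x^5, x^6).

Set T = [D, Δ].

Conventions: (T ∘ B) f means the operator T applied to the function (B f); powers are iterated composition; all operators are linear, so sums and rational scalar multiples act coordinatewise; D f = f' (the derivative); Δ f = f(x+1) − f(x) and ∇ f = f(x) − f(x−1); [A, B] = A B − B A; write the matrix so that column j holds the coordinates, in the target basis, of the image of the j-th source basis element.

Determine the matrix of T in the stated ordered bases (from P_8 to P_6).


image of 1: 0
image of x: 0
image of x^2: 0
image of x^3: 0
image of x^4: 0
image of x^5: 0
image of x^6: 0
image of x^7: 0
image of x^8: 0
each image's coordinates form column j of the matrix

the matrix is [[0, 0, 0, 0, 0, 0, 0, 0, 0]; [0, 0, 0, 0, 0, 0, 0, 0, 0]; [0, 0, 0, 0, 0, 0, 0, 0, 0]; [0, 0, 0, 0, 0, 0, 0, 0, 0]; [0, 0, 0, 0, 0, 0, 0, 0, 0]; [0, 0, 0, 0, 0, 0, 0, 0, 0]; [0, 0, 0, 0, 0, 0, 0, 0, 0]] (rows listed top to bottom)


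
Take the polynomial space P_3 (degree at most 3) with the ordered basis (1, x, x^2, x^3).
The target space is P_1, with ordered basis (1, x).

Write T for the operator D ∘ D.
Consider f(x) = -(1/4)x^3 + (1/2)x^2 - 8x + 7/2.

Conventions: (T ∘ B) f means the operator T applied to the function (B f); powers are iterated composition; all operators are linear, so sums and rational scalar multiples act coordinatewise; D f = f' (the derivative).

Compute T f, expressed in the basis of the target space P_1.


g(x) = -(3/2)x + 1

D f = -(3/4)x^2 + x - 8
D D f = -(3/2)x + 1


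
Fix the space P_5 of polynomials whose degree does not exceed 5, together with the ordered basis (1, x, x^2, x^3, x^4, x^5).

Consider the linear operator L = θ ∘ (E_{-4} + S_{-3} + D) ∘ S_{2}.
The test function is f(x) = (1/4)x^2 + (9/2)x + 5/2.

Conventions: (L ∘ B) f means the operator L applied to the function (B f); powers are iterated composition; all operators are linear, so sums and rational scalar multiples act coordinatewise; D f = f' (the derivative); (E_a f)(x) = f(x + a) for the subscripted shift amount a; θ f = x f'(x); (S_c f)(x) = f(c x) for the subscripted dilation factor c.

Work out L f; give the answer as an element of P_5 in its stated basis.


the image equals g(x) = 20x^2 - 24x

S_{2} f = x^2 + 9x + 5/2
E_{-4} S_{2} f = x^2 + x - 35/2
S_{-3} S_{2} f = 9x^2 - 27x + 5/2
D S_{2} f = 2x + 9
(E_{-4} + S_{-3} + D) S_{2} f = 10x^2 - 24x - 6
θ (E_{-4} + S_{-3} + D) S_{2} f = 20x^2 - 24x


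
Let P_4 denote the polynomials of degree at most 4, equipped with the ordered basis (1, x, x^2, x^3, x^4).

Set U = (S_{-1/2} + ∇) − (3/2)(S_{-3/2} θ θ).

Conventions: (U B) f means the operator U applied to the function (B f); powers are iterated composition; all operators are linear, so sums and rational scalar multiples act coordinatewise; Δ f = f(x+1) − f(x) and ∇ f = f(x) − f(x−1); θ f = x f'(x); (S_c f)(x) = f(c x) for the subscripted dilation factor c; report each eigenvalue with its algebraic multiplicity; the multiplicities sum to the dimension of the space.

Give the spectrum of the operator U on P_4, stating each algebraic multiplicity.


λ = -1943/16 (multiplicity 1), λ = -53/4 (multiplicity 1), λ = 1 (multiplicity 1), λ = 7/4 (multiplicity 1), λ = 727/16 (multiplicity 1)

image of 1: 1
image of x: (7/4)x + 1
image of x^2: -(53/4)x^2 + 2x - 1
image of x^3: (727/16)x^3 + 3x^2 - 3x + 1
image of x^4: -(1943/16)x^4 + 4x^3 - 6x^2 + 4x - 1
the matrix is upper triangular; its diagonal is (1, 7/4, -53/4, 727/16, -1943/16)
for a triangular matrix the eigenvalues are the diagonal entries, with algebraic multiplicity their repetition count


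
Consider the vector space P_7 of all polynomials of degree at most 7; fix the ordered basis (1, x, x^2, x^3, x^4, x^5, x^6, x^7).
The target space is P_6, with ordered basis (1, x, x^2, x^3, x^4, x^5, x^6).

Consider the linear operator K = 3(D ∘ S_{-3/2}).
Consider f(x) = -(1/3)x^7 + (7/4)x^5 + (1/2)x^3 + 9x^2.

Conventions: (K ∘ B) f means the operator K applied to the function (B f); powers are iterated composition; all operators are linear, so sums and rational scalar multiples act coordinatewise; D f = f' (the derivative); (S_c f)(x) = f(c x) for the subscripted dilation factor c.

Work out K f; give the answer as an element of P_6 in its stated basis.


g(x) = (15309/128)x^6 - (25515/128)x^4 - (243/16)x^2 + (243/2)x

S_{-3/2} f = (729/128)x^7 - (1701/128)x^5 - (27/16)x^3 + (81/4)x^2
D S_{-3/2} f = (5103/128)x^6 - (8505/128)x^4 - (81/16)x^2 + (81/2)x
(3(D ∘ S_{-3/2})) f = (15309/128)x^6 - (25515/128)x^4 - (243/16)x^2 + (243/2)x


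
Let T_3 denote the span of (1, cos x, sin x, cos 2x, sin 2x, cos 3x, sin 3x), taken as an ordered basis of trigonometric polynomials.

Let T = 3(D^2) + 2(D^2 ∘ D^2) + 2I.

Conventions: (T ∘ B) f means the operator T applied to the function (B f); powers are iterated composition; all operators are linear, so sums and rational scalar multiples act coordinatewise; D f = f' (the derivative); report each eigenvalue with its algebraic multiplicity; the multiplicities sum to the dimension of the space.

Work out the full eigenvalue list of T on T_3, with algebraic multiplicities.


image of 1: 2
image of cos x: cos x
image of sin x: sin x
image of cos 2x: 22cos 2x
image of sin 2x: 22sin 2x
image of cos 3x: 137cos 3x
image of sin 3x: 137sin 3x
the matrix is diagonal; its diagonal is (2, 1, 1, 22, 22, 137, 137)
for a triangular matrix the eigenvalues are the diagonal entries, with algebraic multiplicity their repetition count

λ = 1 (multiplicity 2), λ = 2 (multiplicity 1), λ = 22 (multiplicity 2), λ = 137 (multiplicity 2)


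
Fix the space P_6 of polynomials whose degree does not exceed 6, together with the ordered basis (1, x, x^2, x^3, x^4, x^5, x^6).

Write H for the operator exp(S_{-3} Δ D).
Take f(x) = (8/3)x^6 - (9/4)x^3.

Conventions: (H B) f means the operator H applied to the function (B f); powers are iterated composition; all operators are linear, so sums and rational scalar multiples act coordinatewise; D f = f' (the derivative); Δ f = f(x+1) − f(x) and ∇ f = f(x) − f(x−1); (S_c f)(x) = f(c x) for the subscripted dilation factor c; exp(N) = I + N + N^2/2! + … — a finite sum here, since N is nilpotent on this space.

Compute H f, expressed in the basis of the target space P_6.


g(x) = (8/3)x^6 + 6480x^4 - (17289/4)x^3 + 351360x^2 - (155919/2)x + 964837/4

order-1 term: 6480x^4 - 4320x^3 + 1440x^2 - (399/2)x + 37/4
order-2 term: 349920x^2 - 77760x + 7920
order-3 term: 233280
the series for exp(S_{-3} Δ D) f terminates at order 3
exp(S_{-3} Δ D) f = (8/3)x^6 + 6480x^4 - (17289/4)x^3 + 351360x^2 - (155919/2)x + 964837/4


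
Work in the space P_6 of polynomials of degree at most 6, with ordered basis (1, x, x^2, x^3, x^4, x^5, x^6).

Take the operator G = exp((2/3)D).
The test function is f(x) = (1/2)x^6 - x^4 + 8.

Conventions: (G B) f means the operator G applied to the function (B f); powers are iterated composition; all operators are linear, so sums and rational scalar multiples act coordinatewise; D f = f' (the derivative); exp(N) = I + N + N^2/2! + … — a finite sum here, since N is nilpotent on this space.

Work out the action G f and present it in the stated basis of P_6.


g(x) = (1/2)x^6 + 2x^5 + (7/3)x^4 + (8/27)x^3 - (32/27)x^2 - (64/81)x + 5720/729

order-1 term: 2x^5 - (8/3)x^3
order-2 term: (10/3)x^4 - (8/3)x^2
order-3 term: (80/27)x^3 - (32/27)x
order-4 term: (40/27)x^2 - 16/81
order-5 term: (32/81)x
order-6 term: 32/729
the series for exp((2/3)D) f terminates at order 6
exp((2/3)D) f = (1/2)x^6 + 2x^5 + (7/3)x^4 + (8/27)x^3 - (32/27)x^2 - (64/81)x + 5720/729


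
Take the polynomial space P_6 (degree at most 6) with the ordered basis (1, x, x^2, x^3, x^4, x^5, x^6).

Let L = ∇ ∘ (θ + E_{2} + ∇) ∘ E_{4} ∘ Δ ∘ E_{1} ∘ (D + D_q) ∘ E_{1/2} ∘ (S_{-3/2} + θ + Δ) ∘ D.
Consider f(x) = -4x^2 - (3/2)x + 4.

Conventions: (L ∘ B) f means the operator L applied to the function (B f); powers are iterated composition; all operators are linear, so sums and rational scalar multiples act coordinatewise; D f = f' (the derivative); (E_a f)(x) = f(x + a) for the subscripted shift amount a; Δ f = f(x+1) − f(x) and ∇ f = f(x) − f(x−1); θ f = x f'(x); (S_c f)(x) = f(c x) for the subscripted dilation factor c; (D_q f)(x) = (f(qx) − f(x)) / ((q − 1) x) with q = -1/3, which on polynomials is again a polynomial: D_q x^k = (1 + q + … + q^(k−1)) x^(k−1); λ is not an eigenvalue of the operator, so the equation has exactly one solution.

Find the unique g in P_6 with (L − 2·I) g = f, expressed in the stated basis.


write g with unknown coordinates in the stated basis and equate coefficients in (L − 2·I) g = f
solving from the highest basis element down gives g = 2x^2 + (3/4)x - 2
check: L g = 0
so L g − 2·g = -4x^2 - (3/2)x + 4 = f ✓

the image equals g(x) = 2x^2 + (3/4)x - 2


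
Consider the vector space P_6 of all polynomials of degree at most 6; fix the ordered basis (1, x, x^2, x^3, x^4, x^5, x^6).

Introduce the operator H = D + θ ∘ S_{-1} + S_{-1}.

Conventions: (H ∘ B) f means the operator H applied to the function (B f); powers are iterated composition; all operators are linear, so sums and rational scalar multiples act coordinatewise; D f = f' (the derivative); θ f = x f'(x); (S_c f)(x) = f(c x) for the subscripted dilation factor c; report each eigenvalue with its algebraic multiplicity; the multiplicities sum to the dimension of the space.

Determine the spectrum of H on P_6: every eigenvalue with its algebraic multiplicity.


λ = -6 (multiplicity 1), λ = -4 (multiplicity 1), λ = -2 (multiplicity 1), λ = 1 (multiplicity 1), λ = 3 (multiplicity 1), λ = 5 (multiplicity 1), λ = 7 (multiplicity 1)

image of 1: 1
image of x: -2x + 1
image of x^2: 3x^2 + 2x
image of x^3: -4x^3 + 3x^2
image of x^4: 5x^4 + 4x^3
image of x^5: -6x^5 + 5x^4
image of x^6: 7x^6 + 6x^5
the matrix is upper triangular; its diagonal is (1, -2, 3, -4, 5, -6, 7)
for a triangular matrix the eigenvalues are the diagonal entries, with algebraic multiplicity their repetition count


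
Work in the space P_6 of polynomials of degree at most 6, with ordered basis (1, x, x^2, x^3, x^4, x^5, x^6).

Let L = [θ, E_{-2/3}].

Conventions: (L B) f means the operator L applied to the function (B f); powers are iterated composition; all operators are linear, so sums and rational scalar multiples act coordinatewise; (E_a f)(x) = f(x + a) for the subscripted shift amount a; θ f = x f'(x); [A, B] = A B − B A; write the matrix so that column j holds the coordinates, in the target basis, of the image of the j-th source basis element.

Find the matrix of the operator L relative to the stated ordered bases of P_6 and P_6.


image of 1: 0
image of x: 2/3
image of x^2: (4/3)x - 8/9
image of x^3: 2x^2 - (8/3)x + 8/9
image of x^4: (8/3)x^3 - (16/3)x^2 + (32/9)x - 64/81
image of x^5: (10/3)x^4 - (80/9)x^3 + (80/9)x^2 - (320/81)x + 160/243
image of x^6: 4x^5 - (40/3)x^4 + (160/9)x^3 - (320/27)x^2 + (320/81)x - 128/243
each image's coordinates form column j of the matrix

the matrix is [[0, 2/3, -8/9, 8/9, -64/81, 160/243, -128/243]; [0, 0, 4/3, -8/3, 32/9, -320/81, 320/81]; [0, 0, 0, 2, -16/3, 80/9, -320/27]; [0, 0, 0, 0, 8/3, -80/9, 160/9]; [0, 0, 0, 0, 0, 10/3, -40/3]; [0, 0, 0, 0, 0, 0, 4]; [0, 0, 0, 0, 0, 0, 0]] (rows listed top to bottom)


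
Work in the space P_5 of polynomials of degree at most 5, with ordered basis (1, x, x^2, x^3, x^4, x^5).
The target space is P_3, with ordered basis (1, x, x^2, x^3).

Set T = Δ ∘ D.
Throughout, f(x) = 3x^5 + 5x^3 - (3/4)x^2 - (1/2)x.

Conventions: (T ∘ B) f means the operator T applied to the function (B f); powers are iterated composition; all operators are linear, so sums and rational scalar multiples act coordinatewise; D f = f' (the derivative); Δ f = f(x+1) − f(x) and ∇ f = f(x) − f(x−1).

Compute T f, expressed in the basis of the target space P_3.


the result is g(x) = 60x^3 + 90x^2 + 90x + 57/2

D f = 15x^4 + 15x^2 - (3/2)x - 1/2
Δ D f = 60x^3 + 90x^2 + 90x + 57/2


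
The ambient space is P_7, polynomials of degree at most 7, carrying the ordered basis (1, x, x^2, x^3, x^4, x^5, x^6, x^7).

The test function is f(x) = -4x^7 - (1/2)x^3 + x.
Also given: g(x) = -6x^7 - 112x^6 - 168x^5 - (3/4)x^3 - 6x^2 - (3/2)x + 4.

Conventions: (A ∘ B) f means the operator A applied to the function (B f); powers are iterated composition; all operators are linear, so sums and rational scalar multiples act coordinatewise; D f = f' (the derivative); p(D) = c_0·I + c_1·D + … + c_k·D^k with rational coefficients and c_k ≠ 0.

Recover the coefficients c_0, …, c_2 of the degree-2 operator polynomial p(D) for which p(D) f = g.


D^0 f = -4x^7 - (1/2)x^3 + x
D^1 f = -28x^6 - (3/2)x^2 + 1
D^2 f = -168x^5 - 3x
matching coefficients of g against c_0 f + c_1 Df + … from the top degree down determines the c_i
solution: c_0 = 3/2, c_1 = 4, c_2 = 1

p(D) = (3/2)·I + 4·D + D^2, i.e. c_0 = 3/2, c_1 = 4, c_2 = 1


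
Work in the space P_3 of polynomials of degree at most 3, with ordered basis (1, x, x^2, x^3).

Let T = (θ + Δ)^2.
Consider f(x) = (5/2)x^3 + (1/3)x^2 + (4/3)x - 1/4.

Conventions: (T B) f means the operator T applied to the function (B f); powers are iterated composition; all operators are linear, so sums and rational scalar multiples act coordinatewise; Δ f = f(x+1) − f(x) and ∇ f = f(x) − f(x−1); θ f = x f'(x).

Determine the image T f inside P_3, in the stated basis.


θ f = (15/2)x^3 + (2/3)x^2 + (4/3)x
Δ f = (15/2)x^2 + (49/6)x + 25/6
(θ + Δ) f = (15/2)x^3 + (49/6)x^2 + (19/2)x + 25/6
θ (θ + Δ) f = (45/2)x^3 + (49/3)x^2 + (19/2)x
Δ (θ + Δ) f = (45/2)x^2 + (233/6)x + 151/6
(θ + Δ) (θ + Δ) f = (45/2)x^3 + (233/6)x^2 + (145/3)x + 151/6

the result is g(x) = (45/2)x^3 + (233/6)x^2 + (145/3)x + 151/6


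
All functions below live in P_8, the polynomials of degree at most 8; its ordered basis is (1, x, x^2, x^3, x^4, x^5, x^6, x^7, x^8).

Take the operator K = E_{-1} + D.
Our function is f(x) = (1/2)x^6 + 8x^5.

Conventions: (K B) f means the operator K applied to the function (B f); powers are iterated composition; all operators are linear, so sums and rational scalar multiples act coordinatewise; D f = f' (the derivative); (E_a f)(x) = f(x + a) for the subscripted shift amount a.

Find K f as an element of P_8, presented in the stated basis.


the result is g(x) = (1/2)x^6 + 8x^5 + (15/2)x^4 + 70x^3 - (145/2)x^2 + 37x - 15/2

E_{-1} f = (1/2)x^6 + 5x^5 - (65/2)x^4 + 70x^3 - (145/2)x^2 + 37x - 15/2
D f = 3x^5 + 40x^4
(E_{-1} + D) f = (1/2)x^6 + 8x^5 + (15/2)x^4 + 70x^3 - (145/2)x^2 + 37x - 15/2


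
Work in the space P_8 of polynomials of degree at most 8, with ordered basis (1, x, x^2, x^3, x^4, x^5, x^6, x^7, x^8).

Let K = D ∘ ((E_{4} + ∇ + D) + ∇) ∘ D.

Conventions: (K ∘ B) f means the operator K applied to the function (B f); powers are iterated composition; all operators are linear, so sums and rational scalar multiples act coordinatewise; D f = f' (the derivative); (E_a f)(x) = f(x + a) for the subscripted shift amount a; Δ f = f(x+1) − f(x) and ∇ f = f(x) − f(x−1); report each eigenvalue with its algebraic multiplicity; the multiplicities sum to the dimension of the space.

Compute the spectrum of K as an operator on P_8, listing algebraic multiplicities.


λ = 0 (multiplicity 9)

image of 1: 0
image of x: 0
image of x^2: 2
image of x^3: 6x + 42
image of x^4: 12x^2 + 168x + 168
image of x^5: 20x^3 + 420x^2 + 840x + 1320
image of x^6: 30x^4 + 840x^3 + 2520x^2 + 7920x + 7620
image of x^7: 42x^5 + 1470x^4 + 5880x^3 + 27720x^2 + 53340x + 43092
image of x^8: 56x^6 + 2352x^5 + 11760x^4 + 73920x^3 + 213360x^2 + 344736x + 229264
the matrix is upper triangular; its diagonal is (0, 0, 0, 0, 0, 0, 0, 0, 0)
for a triangular matrix the eigenvalues are the diagonal entries, with algebraic multiplicity their repetition count


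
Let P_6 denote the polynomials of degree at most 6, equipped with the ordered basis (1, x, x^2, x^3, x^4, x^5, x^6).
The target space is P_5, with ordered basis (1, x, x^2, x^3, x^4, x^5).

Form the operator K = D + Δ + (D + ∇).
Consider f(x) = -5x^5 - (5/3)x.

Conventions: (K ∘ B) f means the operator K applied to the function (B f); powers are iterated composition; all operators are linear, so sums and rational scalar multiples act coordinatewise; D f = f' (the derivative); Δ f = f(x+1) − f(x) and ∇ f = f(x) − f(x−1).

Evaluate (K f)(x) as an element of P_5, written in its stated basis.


D f = -25x^4 - 5/3
Δ f = -25x^4 - 50x^3 - 50x^2 - 25x - 20/3
D f = -25x^4 - 5/3
∇ f = -25x^4 + 50x^3 - 50x^2 + 25x - 20/3
(D + ∇) f = -50x^4 + 50x^3 - 50x^2 + 25x - 25/3
(D + Δ + (D + ∇)) f = -100x^4 - 100x^2 - 50/3

the image equals g(x) = -100x^4 - 100x^2 - 50/3


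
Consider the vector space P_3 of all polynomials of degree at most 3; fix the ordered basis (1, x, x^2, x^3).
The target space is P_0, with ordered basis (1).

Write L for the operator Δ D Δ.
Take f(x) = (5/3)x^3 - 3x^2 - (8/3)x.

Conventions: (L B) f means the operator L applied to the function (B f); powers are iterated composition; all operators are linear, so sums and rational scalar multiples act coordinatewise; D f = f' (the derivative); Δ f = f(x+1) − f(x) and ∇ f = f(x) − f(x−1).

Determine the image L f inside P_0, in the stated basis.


g(x) = 10

Δ f = 5x^2 - x - 4
D Δ f = 10x - 1
Δ D Δ f = 10


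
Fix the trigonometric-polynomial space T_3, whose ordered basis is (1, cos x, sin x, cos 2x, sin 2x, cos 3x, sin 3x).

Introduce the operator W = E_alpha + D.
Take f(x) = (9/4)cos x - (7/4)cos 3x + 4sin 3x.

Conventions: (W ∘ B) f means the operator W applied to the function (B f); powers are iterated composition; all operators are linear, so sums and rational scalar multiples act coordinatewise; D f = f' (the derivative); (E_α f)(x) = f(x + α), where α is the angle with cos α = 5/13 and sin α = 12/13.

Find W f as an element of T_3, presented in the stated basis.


the result is g(x) = (45/52)cos x - (225/52)sin x + (106453/8788)cos 3x + (7781/8788)sin 3x

E_alpha f = (45/52)cos x - (27/13)sin x + (997/8788)cos 3x - (9589/2197)sin 3x
D f = -(9/4)sin x + 12cos 3x + (21/4)sin 3x
(E_alpha + D) f = (45/52)cos x - (225/52)sin x + (106453/8788)cos 3x + (7781/8788)sin 3x


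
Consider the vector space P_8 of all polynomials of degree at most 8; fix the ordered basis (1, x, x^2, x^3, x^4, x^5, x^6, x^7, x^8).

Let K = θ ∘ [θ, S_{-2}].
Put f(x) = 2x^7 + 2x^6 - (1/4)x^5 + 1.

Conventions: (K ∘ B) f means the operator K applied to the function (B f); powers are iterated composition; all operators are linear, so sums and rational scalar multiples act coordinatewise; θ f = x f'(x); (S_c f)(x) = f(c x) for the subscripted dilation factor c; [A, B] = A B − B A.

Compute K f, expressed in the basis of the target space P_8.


S_{-2} f = -256x^7 + 128x^6 + 8x^5 + 1
θ S_{-2} f = -1792x^7 + 768x^6 + 40x^5
θ f = 14x^7 + 12x^6 - (5/4)x^5
S_{-2} θ f = -1792x^7 + 768x^6 + 40x^5
[θ, S_{-2}] f = 0
θ [θ, S_{-2}] f = 0

g(x) = 0


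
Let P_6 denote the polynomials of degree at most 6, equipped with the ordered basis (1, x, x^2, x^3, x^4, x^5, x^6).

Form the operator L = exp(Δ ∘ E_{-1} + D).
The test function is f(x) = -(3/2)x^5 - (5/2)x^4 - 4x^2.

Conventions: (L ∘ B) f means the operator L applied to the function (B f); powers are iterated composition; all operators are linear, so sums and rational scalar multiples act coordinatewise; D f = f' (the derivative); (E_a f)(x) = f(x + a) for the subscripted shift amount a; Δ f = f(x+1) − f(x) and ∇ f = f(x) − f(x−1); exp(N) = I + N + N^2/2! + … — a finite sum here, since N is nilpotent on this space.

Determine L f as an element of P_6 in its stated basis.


the image equals g(x) = -(3/2)x^5 - (35/2)x^4 - 65x^3 - 94x^2 - 61x - 43/2

order-1 term: -15x^4 - 5x^3 - (37/2)x + 5
order-2 term: -60x^3 + 30x^2 - (45/2)x - 27/2
order-3 term: -120x^2 + 100x - 45
order-4 term: -120x + 80
order-5 term: -48
the series for exp(Δ ∘ E_{-1} + D) f terminates at order 5
exp(Δ ∘ E_{-1} + D) f = -(3/2)x^5 - (35/2)x^4 - 65x^3 - 94x^2 - 61x - 43/2


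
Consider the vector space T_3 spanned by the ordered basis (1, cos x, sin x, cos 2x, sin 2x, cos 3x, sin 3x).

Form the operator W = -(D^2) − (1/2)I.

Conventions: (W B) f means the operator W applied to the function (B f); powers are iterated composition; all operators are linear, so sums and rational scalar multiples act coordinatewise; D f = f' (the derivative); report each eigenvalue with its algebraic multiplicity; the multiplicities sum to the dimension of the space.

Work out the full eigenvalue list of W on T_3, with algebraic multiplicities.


λ = -1/2 (multiplicity 1), λ = 1/2 (multiplicity 2), λ = 7/2 (multiplicity 2), λ = 17/2 (multiplicity 2)

image of 1: -1/2
image of cos x: (1/2)cos x
image of sin x: (1/2)sin x
image of cos 2x: (7/2)cos 2x
image of sin 2x: (7/2)sin 2x
image of cos 3x: (17/2)cos 3x
image of sin 3x: (17/2)sin 3x
the matrix is diagonal; its diagonal is (-1/2, 1/2, 1/2, 7/2, 7/2, 17/2, 17/2)
for a triangular matrix the eigenvalues are the diagonal entries, with algebraic multiplicity their repetition count


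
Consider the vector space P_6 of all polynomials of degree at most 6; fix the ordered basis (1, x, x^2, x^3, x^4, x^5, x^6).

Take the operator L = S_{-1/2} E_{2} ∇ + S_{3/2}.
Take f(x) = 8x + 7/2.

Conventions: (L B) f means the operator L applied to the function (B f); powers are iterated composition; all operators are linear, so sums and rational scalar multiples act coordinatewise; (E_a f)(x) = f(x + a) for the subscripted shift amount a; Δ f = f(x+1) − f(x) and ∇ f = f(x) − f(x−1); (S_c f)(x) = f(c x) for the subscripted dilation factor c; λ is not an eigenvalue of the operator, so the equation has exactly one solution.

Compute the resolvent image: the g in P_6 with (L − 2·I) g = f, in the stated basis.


the result is g(x) = -16x - 39/2

write g with unknown coordinates in the stated basis and equate coefficients in (L − 2·I) g = f
solving from the highest basis element down gives g = -16x - 39/2
check: L g = -24x - 71/2
so L g − 2·g = 8x + 7/2 = f ✓


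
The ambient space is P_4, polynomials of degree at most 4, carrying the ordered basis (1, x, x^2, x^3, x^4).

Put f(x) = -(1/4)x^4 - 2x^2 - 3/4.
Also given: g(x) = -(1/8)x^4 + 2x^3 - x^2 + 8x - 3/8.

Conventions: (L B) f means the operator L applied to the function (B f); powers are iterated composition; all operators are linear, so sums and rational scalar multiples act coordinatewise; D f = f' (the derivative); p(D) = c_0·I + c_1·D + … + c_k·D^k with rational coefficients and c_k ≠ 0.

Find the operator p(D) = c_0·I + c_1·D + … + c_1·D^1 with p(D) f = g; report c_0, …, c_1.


D^0 f = -(1/4)x^4 - 2x^2 - 3/4
D^1 f = -x^3 - 4x
matching coefficients of g against c_0 f + c_1 Df + … from the top degree down determines the c_i
solution: c_0 = 1/2, c_1 = -2

p(D) = (1/2)·I − 2·D, i.e. c_0 = 1/2, c_1 = -2


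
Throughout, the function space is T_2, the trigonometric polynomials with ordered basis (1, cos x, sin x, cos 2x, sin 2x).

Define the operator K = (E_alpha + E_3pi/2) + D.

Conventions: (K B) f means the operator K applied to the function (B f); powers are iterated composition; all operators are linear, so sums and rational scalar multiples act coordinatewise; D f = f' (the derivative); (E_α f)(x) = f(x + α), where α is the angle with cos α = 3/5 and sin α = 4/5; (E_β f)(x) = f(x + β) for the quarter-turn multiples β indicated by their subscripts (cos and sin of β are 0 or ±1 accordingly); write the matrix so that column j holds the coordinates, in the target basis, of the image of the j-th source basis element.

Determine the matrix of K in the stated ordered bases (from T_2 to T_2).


the matrix is [[2, 0, 0, 0, 0]; [0, 3/5, 4/5, 0, 0]; [0, -4/5, 3/5, 0, 0]; [0, 0, 0, -32/25, 74/25]; [0, 0, 0, -74/25, -32/25]] (rows listed top to bottom)

image of 1: 2
image of cos x: (3/5)cos x - (4/5)sin x
image of sin x: (4/5)cos x + (3/5)sin x
image of cos 2x: -(32/25)cos 2x - (74/25)sin 2x
image of sin 2x: (74/25)cos 2x - (32/25)sin 2x
each image's coordinates form column j of the matrix


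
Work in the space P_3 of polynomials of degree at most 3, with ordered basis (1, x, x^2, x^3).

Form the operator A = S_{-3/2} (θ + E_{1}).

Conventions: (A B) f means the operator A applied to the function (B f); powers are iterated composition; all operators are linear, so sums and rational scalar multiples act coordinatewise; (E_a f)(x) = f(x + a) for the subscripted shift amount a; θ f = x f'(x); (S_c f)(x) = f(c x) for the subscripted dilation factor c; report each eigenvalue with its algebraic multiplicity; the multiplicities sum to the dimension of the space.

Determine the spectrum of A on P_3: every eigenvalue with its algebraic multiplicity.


λ = -27/2 (multiplicity 1), λ = -3 (multiplicity 1), λ = 1 (multiplicity 1), λ = 27/4 (multiplicity 1)

image of 1: 1
image of x: -3x + 1
image of x^2: (27/4)x^2 - 3x + 1
image of x^3: -(27/2)x^3 + (27/4)x^2 - (9/2)x + 1
the matrix is upper triangular; its diagonal is (1, -3, 27/4, -27/2)
for a triangular matrix the eigenvalues are the diagonal entries, with algebraic multiplicity their repetition count


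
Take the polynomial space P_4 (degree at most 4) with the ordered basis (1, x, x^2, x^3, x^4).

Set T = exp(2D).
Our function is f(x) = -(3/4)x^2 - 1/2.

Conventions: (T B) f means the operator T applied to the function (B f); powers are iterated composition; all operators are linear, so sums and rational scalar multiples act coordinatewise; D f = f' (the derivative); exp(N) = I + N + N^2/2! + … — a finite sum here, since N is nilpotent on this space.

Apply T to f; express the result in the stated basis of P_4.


order-1 term: -3x
order-2 term: -3
the series for exp(2D) f terminates at order 2
exp(2D) f = -(3/4)x^2 - 3x - 7/2

g(x) = -(3/4)x^2 - 3x - 7/2


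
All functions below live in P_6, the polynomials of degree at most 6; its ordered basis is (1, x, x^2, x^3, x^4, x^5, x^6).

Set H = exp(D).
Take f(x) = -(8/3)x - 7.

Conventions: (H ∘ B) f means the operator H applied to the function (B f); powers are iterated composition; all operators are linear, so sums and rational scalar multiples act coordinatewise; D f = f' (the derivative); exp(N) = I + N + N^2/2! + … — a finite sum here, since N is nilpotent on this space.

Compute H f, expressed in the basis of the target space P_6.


the result is g(x) = -(8/3)x - 29/3

order-1 term: -8/3
the series for exp(D) f terminates at order 1
exp(D) f = -(8/3)x - 29/3


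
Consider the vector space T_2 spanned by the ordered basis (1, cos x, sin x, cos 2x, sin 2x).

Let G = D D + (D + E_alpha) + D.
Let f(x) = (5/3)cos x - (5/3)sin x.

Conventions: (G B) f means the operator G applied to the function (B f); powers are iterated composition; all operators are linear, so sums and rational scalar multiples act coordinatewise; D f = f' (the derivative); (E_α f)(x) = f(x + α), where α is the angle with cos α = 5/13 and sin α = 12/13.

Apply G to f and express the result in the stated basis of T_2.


D f = -(5/3)cos x - (5/3)sin x
D D f = -(5/3)cos x + (5/3)sin x
D f = -(5/3)cos x - (5/3)sin x
E_alpha f = -(35/39)cos x - (85/39)sin x
(D + E_alpha) f = -(100/39)cos x - (50/13)sin x
D f = -(5/3)cos x - (5/3)sin x
(D D + (D + E_alpha) + D) f = -(230/39)cos x - (50/13)sin x

g(x) = -(230/39)cos x - (50/13)sin x


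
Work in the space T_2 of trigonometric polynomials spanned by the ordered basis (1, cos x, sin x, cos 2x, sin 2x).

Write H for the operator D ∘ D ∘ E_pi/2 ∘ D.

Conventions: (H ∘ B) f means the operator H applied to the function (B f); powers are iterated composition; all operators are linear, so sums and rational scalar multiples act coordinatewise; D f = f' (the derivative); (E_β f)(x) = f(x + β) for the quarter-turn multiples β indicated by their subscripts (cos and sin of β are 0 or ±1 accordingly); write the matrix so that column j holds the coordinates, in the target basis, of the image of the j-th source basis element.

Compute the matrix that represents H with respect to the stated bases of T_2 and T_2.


the matrix is [[0, 0, 0, 0, 0]; [0, 1, 0, 0, 0]; [0, 0, 1, 0, 0]; [0, 0, 0, 0, 8]; [0, 0, 0, -8, 0]] (rows listed top to bottom)

image of 1: 0
image of cos x: cos x
image of sin x: sin x
image of cos 2x: -8sin 2x
image of sin 2x: 8cos 2x
each image's coordinates form column j of the matrix
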